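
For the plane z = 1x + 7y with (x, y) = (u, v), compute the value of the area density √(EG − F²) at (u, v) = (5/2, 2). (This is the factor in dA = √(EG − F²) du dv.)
√(EG − F²)|_{(5/2, 2)} = sqrt(51)

E = 2, F = 7, G = 50, so EG − F² = 51. Taking the positive square root: √(EG − F²) = sqrt(51). At (u, v) = (5/2, 2): sqrt(51).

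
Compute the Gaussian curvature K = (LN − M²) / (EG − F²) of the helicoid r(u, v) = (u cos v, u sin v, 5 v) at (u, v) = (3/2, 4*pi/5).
K = -400/11881

Coefficients of the first fundamental form: E = 1, F = 0, G = u^2 + 25.
Coefficients of the second fundamental form: L = 0, M = -5/sqrt(u^2 + 25), N = 0.
Assemble K = (LN − M²)/(EG − F²) = -25/(u^2 + 25)^2. At (u, v) = (3/2, 4*pi/5): K = -400/11881.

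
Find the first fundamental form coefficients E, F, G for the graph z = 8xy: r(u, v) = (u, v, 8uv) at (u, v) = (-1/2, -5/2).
E = 401;  F = 80;  G = 17

Partials: r_u = (1, 0, 8*v), r_v = (0, 1, 8*u). As functions of (u, v):
  E = r_u · r_u = 64*v^2 + 1,
  F = r_u · r_v = 64*u*v,
  G = r_v · r_v = 64*u^2 + 1.
Evaluating at (u, v) = (-1/2, -5/2): E = 401, F = 80, G = 17.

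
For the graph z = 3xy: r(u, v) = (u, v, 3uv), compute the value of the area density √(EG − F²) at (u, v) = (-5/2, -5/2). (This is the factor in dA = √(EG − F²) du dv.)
√(EG − F²)|_{(-5/2, -5/2)} = sqrt(454)/2

E = 9*v^2 + 1, F = 9*u*v, G = 9*u^2 + 1, so EG − F² = 9*u^2 + 9*v^2 + 1. Taking the positive square root: √(EG − F²) = sqrt(9*u^2 + 9*v^2 + 1). At (u, v) = (-5/2, -5/2): sqrt(454)/2.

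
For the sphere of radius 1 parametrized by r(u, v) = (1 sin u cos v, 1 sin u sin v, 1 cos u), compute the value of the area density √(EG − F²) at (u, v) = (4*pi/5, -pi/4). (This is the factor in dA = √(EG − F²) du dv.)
√(EG − F²)|_{(4*pi/5, -pi/4)} = sqrt(10 - 2*sqrt(5))/4

E = 1, F = 0, G = sin(u)^2, so EG − F² = sin(u)^2. Taking the positive square root: √(EG − F²) = Abs(sin(u)). At (u, v) = (4*pi/5, -pi/4): sqrt(10 - 2*sqrt(5))/4.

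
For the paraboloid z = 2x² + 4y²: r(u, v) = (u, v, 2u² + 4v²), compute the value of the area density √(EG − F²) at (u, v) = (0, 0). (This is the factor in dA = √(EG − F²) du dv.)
√(EG − F²)|_{(0, 0)} = 1

E = 16*u^2 + 1, F = 32*u*v, G = 64*v^2 + 1, so EG − F² = 16*u^2 + 64*v^2 + 1. Taking the positive square root: √(EG − F²) = sqrt(16*u^2 + 64*v^2 + 1). At (u, v) = (0, 0): 1.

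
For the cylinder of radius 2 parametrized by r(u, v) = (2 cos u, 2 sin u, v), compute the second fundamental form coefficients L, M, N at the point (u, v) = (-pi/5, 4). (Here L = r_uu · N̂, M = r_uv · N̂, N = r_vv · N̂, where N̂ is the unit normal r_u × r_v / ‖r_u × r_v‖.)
L = -2;  M = 0;  N = 0

Compute the unit normal N̂(u, v) = (cos(u), sin(u), 0), and the second partials r_uu, r_uv, r_vv. Take dot products:
  L(u, v) = r_uu · N̂ = -2,
  M(u, v) = r_uv · N̂ = 0,
  N(u, v) = r_vv · N̂ = 0.
Evaluating at (u, v) = (-pi/5, 4):
  L = -2, M = 0, N = 0.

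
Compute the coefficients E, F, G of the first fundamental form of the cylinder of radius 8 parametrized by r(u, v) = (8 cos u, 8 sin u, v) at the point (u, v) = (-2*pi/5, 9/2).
E = 64;  F = 0;  G = 1

Partials: r_u = (-8*sin(u), 8*cos(u), 0), r_v = (0, 0, 1). As functions of (u, v):
  E = r_u · r_u = 64,
  F = r_u · r_v = 0,
  G = r_v · r_v = 1.
Evaluating at (u, v) = (-2*pi/5, 9/2): E = 64, F = 0, G = 1.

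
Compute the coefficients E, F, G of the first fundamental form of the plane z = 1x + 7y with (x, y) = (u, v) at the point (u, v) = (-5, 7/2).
E = 2;  F = 7;  G = 50

Partials: r_u = (1, 0, 1), r_v = (0, 1, 7). As functions of (u, v):
  E = r_u · r_u = 2,
  F = r_u · r_v = 7,
  G = r_v · r_v = 50.
Evaluating at (u, v) = (-5, 7/2): E = 2, F = 7, G = 50.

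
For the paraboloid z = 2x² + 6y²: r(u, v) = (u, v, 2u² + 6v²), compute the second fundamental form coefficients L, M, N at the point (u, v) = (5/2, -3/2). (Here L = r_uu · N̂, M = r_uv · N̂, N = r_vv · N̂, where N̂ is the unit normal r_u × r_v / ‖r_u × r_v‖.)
L = 4*sqrt(17)/85;  M = 0;  N = 12*sqrt(17)/85

Compute the unit normal N̂(u, v) = (-4*u/sqrt(16*u^2 + 144*v^2 + 1), -12*v/sqrt(16*u^2 + 144*v^2 + 1), 1/sqrt(16*u^2 + 144*v^2 + 1)), and the second partials r_uu, r_uv, r_vv. Take dot products:
  L(u, v) = r_uu · N̂ = 4/sqrt(16*u^2 + 144*v^2 + 1),
  M(u, v) = r_uv · N̂ = 0,
  N(u, v) = r_vv · N̂ = 12/sqrt(16*u^2 + 144*v^2 + 1).
Evaluating at (u, v) = (5/2, -3/2):
  L = 4*sqrt(17)/85, M = 0, N = 12*sqrt(17)/85.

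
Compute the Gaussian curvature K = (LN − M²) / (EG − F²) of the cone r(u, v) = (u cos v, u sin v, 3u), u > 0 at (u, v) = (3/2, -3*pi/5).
K = 0

Coefficients of the first fundamental form: E = 10, F = 0, G = u^2.
Coefficients of the second fundamental form: L = 0, M = 0, N = 3*sqrt(10)*u^2/(10*Abs(u)).
Assemble K = (LN − M²)/(EG − F²) = 0. At (u, v) = (3/2, -3*pi/5): K = 0.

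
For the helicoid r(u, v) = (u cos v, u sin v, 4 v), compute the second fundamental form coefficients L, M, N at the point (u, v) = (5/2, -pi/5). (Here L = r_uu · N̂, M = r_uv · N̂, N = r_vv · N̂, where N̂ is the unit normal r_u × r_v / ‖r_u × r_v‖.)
L = 0;  M = -8*sqrt(89)/89;  N = 0

Compute the unit normal N̂(u, v) = (4*sin(v)/sqrt(u^2 + 16), -4*cos(v)/sqrt(u^2 + 16), u/sqrt(u^2 + 16)), and the second partials r_uu, r_uv, r_vv. Take dot products:
  L(u, v) = r_uu · N̂ = 0,
  M(u, v) = r_uv · N̂ = -4/sqrt(u^2 + 16),
  N(u, v) = r_vv · N̂ = 0.
Evaluating at (u, v) = (5/2, -pi/5):
  L = 0, M = -8*sqrt(89)/89, N = 0.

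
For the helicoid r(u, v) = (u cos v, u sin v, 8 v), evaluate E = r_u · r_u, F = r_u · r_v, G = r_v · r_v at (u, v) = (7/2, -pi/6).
E = 1;  F = 0;  G = 305/4

Partials: r_u = (cos(v), sin(v), 0), r_v = (-u*sin(v), u*cos(v), 8). As functions of (u, v):
  E = r_u · r_u = 1,
  F = r_u · r_v = 0,
  G = r_v · r_v = u^2 + 64.
Evaluating at (u, v) = (7/2, -pi/6): E = 1, F = 0, G = 305/4.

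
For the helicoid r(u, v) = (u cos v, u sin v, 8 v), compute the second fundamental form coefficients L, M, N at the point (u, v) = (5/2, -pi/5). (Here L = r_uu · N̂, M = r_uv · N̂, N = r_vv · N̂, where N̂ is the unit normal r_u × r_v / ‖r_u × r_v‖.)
L = 0;  M = -16*sqrt(281)/281;  N = 0

Compute the unit normal N̂(u, v) = (8*sin(v)/sqrt(u^2 + 64), -8*cos(v)/sqrt(u^2 + 64), u/sqrt(u^2 + 64)), and the second partials r_uu, r_uv, r_vv. Take dot products:
  L(u, v) = r_uu · N̂ = 0,
  M(u, v) = r_uv · N̂ = -8/sqrt(u^2 + 64),
  N(u, v) = r_vv · N̂ = 0.
Evaluating at (u, v) = (5/2, -pi/5):
  L = 0, M = -16*sqrt(281)/281, N = 0.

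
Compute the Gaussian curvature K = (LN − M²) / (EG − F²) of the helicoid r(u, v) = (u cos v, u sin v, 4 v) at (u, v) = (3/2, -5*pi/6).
K = -256/5329

Coefficients of the first fundamental form: E = 1, F = 0, G = u^2 + 16.
Coefficients of the second fundamental form: L = 0, M = -4/sqrt(u^2 + 16), N = 0.
Assemble K = (LN − M²)/(EG − F²) = -16/(u^2 + 16)^2. At (u, v) = (3/2, -5*pi/6): K = -256/5329.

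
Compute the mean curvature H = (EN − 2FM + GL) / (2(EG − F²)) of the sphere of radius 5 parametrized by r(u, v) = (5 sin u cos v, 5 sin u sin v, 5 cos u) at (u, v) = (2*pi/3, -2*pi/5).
H = -1/5

With E = 25, F = 0, G = 25*sin(u)^2, L = -5*sin(u)/Abs(sin(u)), M = 0, N = -5*sin(u)^3/Abs(sin(u)), assemble
  H = (EN − 2FM + GL) / (2(EG − F²)) = -sin(u)/(5*Abs(sin(u))).
At (u, v) = (2*pi/3, -2*pi/5): H = -1/5.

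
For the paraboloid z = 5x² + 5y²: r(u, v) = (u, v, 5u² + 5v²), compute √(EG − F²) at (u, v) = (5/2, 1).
√(EG − F²)|_{(5/2, 1)} = 11*sqrt(6)

E = 100*u^2 + 1, F = 100*u*v, G = 100*v^2 + 1; EG − F² = 100*u^2 + 100*v^2 + 1; √(EG − F²) = sqrt(100*u^2 + 100*v^2 + 1). At the given point: 11*sqrt(6).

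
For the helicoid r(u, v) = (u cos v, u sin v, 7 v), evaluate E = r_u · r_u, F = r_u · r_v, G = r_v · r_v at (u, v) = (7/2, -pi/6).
E = 1;  F = 0;  G = 245/4

Partials: r_u = (cos(v), sin(v), 0), r_v = (-u*sin(v), u*cos(v), 7). As functions of (u, v):
  E = r_u · r_u = 1,
  F = r_u · r_v = 0,
  G = r_v · r_v = u^2 + 49.
Evaluating at (u, v) = (7/2, -pi/6): E = 1, F = 0, G = 245/4.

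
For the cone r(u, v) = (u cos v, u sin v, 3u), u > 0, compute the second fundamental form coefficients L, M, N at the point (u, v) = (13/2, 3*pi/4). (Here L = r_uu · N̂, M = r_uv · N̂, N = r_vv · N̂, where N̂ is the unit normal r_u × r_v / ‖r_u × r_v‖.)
L = 0;  M = 0;  N = 39*sqrt(10)/20

Compute the unit normal N̂(u, v) = (-3*sqrt(10)*u*cos(v)/(10*Abs(u)), -3*sqrt(10)*u*sin(v)/(10*Abs(u)), sqrt(10)*u/(10*Abs(u))), and the second partials r_uu, r_uv, r_vv. Take dot products:
  L(u, v) = r_uu · N̂ = 0,
  M(u, v) = r_uv · N̂ = 0,
  N(u, v) = r_vv · N̂ = 3*sqrt(10)*u^2/(10*Abs(u)).
Evaluating at (u, v) = (13/2, 3*pi/4):
  L = 0, M = 0, N = 39*sqrt(10)/20.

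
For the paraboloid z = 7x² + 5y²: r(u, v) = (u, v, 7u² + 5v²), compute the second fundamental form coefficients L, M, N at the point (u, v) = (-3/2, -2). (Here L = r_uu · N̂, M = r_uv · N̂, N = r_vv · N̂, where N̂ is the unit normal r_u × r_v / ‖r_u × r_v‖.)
L = 7*sqrt(842)/421;  M = 0;  N = 5*sqrt(842)/421

Compute the unit normal N̂(u, v) = (-14*u/sqrt(196*u^2 + 100*v^2 + 1), -10*v/sqrt(196*u^2 + 100*v^2 + 1), 1/sqrt(196*u^2 + 100*v^2 + 1)), and the second partials r_uu, r_uv, r_vv. Take dot products:
  L(u, v) = r_uu · N̂ = 14/sqrt(196*u^2 + 100*v^2 + 1),
  M(u, v) = r_uv · N̂ = 0,
  N(u, v) = r_vv · N̂ = 10/sqrt(196*u^2 + 100*v^2 + 1).
Evaluating at (u, v) = (-3/2, -2):
  L = 7*sqrt(842)/421, M = 0, N = 5*sqrt(842)/421.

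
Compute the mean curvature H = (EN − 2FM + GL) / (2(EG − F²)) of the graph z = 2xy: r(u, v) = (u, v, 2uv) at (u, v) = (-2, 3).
H = 48*sqrt(53)/2809

With E = 4*v^2 + 1, F = 4*u*v, G = 4*u^2 + 1, L = 0, M = 2/sqrt(4*u^2 + 4*v^2 + 1), N = 0, assemble
  H = (EN − 2FM + GL) / (2(EG − F²)) = -8*u*v/(4*u^2 + 4*v^2 + 1)^(3/2).
At (u, v) = (-2, 3): H = 48*sqrt(53)/2809.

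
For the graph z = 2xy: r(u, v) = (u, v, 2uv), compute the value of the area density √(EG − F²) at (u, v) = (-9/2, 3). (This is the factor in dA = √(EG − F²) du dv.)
√(EG − F²)|_{(-9/2, 3)} = sqrt(118)

E = 4*v^2 + 1, F = 4*u*v, G = 4*u^2 + 1, so EG − F² = 4*u^2 + 4*v^2 + 1. Taking the positive square root: √(EG − F²) = sqrt(4*u^2 + 4*v^2 + 1). At (u, v) = (-9/2, 3): sqrt(118).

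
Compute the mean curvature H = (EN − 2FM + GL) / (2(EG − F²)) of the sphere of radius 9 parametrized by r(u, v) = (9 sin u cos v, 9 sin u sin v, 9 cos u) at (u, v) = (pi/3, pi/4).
H = -1/9

With E = 81, F = 0, G = 81*sin(u)^2, L = -9*sin(u)/Abs(sin(u)), M = 0, N = -9*sin(u)^3/Abs(sin(u)), assemble
  H = (EN − 2FM + GL) / (2(EG − F²)) = -sin(u)/(9*Abs(sin(u))).
At (u, v) = (pi/3, pi/4): H = -1/9.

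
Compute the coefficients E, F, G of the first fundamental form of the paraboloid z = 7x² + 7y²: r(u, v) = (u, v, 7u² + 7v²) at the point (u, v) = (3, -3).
E = 1765;  F = -1764;  G = 1765

Partials: r_u = (1, 0, 14*u), r_v = (0, 1, 14*v). As functions of (u, v):
  E = r_u · r_u = 196*u^2 + 1,
  F = r_u · r_v = 196*u*v,
  G = r_v · r_v = 196*v^2 + 1.
Evaluating at (u, v) = (3, -3): E = 1765, F = -1764, G = 1765.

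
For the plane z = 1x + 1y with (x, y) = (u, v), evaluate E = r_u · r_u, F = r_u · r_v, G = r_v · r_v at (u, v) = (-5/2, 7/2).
E = 2;  F = 1;  G = 2

Partials: r_u = (1, 0, 1), r_v = (0, 1, 1). As functions of (u, v):
  E = r_u · r_u = 2,
  F = r_u · r_v = 1,
  G = r_v · r_v = 2.
Evaluating at (u, v) = (-5/2, 7/2): E = 2, F = 1, G = 2.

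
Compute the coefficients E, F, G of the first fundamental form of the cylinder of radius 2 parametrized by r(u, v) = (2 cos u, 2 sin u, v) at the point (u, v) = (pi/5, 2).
E = 4;  F = 0;  G = 1

Partials: r_u = (-2*sin(u), 2*cos(u), 0), r_v = (0, 0, 1). As functions of (u, v):
  E = r_u · r_u = 4,
  F = r_u · r_v = 0,
  G = r_v · r_v = 1.
Evaluating at (u, v) = (pi/5, 2): E = 4, F = 0, G = 1.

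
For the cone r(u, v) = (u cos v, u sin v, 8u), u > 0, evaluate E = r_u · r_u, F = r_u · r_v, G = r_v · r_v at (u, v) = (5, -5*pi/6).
E = 65;  F = 0;  G = 25

Partials: r_u = (cos(v), sin(v), 8), r_v = (-u*sin(v), u*cos(v), 0). As functions of (u, v):
  E = r_u · r_u = 65,
  F = r_u · r_v = 0,
  G = r_v · r_v = u^2.
Evaluating at (u, v) = (5, -5*pi/6): E = 65, F = 0, G = 25.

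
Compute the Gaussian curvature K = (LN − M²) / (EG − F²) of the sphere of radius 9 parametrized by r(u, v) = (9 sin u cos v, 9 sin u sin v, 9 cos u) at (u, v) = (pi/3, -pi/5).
K = 1/81

Coefficients of the first fundamental form: E = 81, F = 0, G = 81*sin(u)^2.
Coefficients of the second fundamental form: L = -9*sin(u)/Abs(sin(u)), M = 0, N = -9*sin(u)^3/Abs(sin(u)).
Assemble K = (LN − M²)/(EG − F²) = 1/81. At (u, v) = (pi/3, -pi/5): K = 1/81.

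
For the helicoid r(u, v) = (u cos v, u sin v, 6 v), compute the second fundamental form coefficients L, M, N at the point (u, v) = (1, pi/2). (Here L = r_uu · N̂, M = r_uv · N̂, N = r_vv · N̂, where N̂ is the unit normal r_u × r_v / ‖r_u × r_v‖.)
L = 0;  M = -6*sqrt(37)/37;  N = 0

Compute the unit normal N̂(u, v) = (6*sin(v)/sqrt(u^2 + 36), -6*cos(v)/sqrt(u^2 + 36), u/sqrt(u^2 + 36)), and the second partials r_uu, r_uv, r_vv. Take dot products:
  L(u, v) = r_uu · N̂ = 0,
  M(u, v) = r_uv · N̂ = -6/sqrt(u^2 + 36),
  N(u, v) = r_vv · N̂ = 0.
Evaluating at (u, v) = (1, pi/2):
  L = 0, M = -6*sqrt(37)/37, N = 0.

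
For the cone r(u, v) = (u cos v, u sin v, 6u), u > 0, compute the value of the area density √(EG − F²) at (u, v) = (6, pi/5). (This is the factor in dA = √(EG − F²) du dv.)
√(EG − F²)|_{(6, pi/5)} = 6*sqrt(37)

E = 37, F = 0, G = u^2, so EG − F² = 37*u^2. Taking the positive square root: √(EG − F²) = sqrt(37)*Abs(u). At (u, v) = (6, pi/5): 6*sqrt(37).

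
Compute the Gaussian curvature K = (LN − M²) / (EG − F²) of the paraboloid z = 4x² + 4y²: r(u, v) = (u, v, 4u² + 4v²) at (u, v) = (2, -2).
K = 64/263169

Coefficients of the first fundamental form: E = 64*u^2 + 1, F = 64*u*v, G = 64*v^2 + 1.
Coefficients of the second fundamental form: L = 8/sqrt(64*u^2 + 64*v^2 + 1), M = 0, N = 8/sqrt(64*u^2 + 64*v^2 + 1).
Assemble K = (LN − M²)/(EG − F²) = 64/(4096*u^4 + 8192*u^2*v^2 + 128*u^2 + 4096*v^4 + 128*v^2 + 1). At (u, v) = (2, -2): K = 64/263169.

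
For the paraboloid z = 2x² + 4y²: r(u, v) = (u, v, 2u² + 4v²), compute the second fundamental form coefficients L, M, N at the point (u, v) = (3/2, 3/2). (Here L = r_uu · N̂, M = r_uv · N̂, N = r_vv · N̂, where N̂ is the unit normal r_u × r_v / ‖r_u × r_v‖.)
L = 4*sqrt(181)/181;  M = 0;  N = 8*sqrt(181)/181

Compute the unit normal N̂(u, v) = (-4*u/sqrt(16*u^2 + 64*v^2 + 1), -8*v/sqrt(16*u^2 + 64*v^2 + 1), 1/sqrt(16*u^2 + 64*v^2 + 1)), and the second partials r_uu, r_uv, r_vv. Take dot products:
  L(u, v) = r_uu · N̂ = 4/sqrt(16*u^2 + 64*v^2 + 1),
  M(u, v) = r_uv · N̂ = 0,
  N(u, v) = r_vv · N̂ = 8/sqrt(16*u^2 + 64*v^2 + 1).
Evaluating at (u, v) = (3/2, 3/2):
  L = 4*sqrt(181)/181, M = 0, N = 8*sqrt(181)/181.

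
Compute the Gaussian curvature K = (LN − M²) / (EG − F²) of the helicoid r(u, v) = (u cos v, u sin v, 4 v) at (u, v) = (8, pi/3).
K = -1/400

Coefficients of the first fundamental form: E = 1, F = 0, G = u^2 + 16.
Coefficients of the second fundamental form: L = 0, M = -4/sqrt(u^2 + 16), N = 0.
Assemble K = (LN − M²)/(EG − F²) = -16/(u^2 + 16)^2. At (u, v) = (8, pi/3): K = -1/400.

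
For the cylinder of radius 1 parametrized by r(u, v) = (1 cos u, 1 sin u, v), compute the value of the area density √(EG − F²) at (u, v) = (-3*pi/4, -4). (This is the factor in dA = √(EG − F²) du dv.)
√(EG − F²)|_{(-3*pi/4, -4)} = 1

E = 1, F = 0, G = 1, so EG − F² = 1. Taking the positive square root: √(EG − F²) = 1. At (u, v) = (-3*pi/4, -4): 1.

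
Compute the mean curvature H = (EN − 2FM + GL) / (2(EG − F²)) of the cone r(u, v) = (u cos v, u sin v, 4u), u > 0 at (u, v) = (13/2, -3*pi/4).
H = 4*sqrt(17)/221

With E = 17, F = 0, G = u^2, L = 0, M = 0, N = 4*sqrt(17)*u^2/(17*Abs(u)), assemble
  H = (EN − 2FM + GL) / (2(EG − F²)) = 2*sqrt(17)/(17*Abs(u)).
At (u, v) = (13/2, -3*pi/4): H = 4*sqrt(17)/221.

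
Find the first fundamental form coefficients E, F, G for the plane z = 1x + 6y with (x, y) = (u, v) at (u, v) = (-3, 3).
E = 2;  F = 6;  G = 37

Partials: r_u = (1, 0, 1), r_v = (0, 1, 6). As functions of (u, v):
  E = r_u · r_u = 2,
  F = r_u · r_v = 6,
  G = r_v · r_v = 37.
Evaluating at (u, v) = (-3, 3): E = 2, F = 6, G = 37.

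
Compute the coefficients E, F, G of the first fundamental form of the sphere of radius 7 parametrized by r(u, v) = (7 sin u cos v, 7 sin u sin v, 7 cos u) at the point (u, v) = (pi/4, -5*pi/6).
E = 49;  F = 0;  G = 49/2

Partials: r_u = (7*cos(u)*cos(v), 7*sin(v)*cos(u), -7*sin(u)), r_v = (-7*sin(u)*sin(v), 7*sin(u)*cos(v), 0). As functions of (u, v):
  E = r_u · r_u = 49,
  F = r_u · r_v = 0,
  G = r_v · r_v = 49*sin(u)^2.
Evaluating at (u, v) = (pi/4, -5*pi/6): E = 49, F = 0, G = 49/2.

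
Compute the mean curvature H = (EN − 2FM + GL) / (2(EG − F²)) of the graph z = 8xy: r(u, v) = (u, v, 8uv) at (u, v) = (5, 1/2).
H = -1280*sqrt(33)/373527

With E = 64*v^2 + 1, F = 64*u*v, G = 64*u^2 + 1, L = 0, M = 8/sqrt(64*u^2 + 64*v^2 + 1), N = 0, assemble
  H = (EN − 2FM + GL) / (2(EG − F²)) = -512*u*v/(64*u^2 + 64*v^2 + 1)^(3/2).
At (u, v) = (5, 1/2): H = -1280*sqrt(33)/373527.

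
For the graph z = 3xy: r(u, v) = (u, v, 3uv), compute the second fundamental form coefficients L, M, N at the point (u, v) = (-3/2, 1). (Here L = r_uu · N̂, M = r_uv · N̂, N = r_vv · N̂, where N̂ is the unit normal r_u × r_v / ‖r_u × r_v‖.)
L = 0;  M = 6/11;  N = 0

Compute the unit normal N̂(u, v) = (-3*v/sqrt(9*u^2 + 9*v^2 + 1), -3*u/sqrt(9*u^2 + 9*v^2 + 1), 1/sqrt(9*u^2 + 9*v^2 + 1)), and the second partials r_uu, r_uv, r_vv. Take dot products:
  L(u, v) = r_uu · N̂ = 0,
  M(u, v) = r_uv · N̂ = 3/sqrt(9*u^2 + 9*v^2 + 1),
  N(u, v) = r_vv · N̂ = 0.
Evaluating at (u, v) = (-3/2, 1):
  L = 0, M = 6/11, N = 0.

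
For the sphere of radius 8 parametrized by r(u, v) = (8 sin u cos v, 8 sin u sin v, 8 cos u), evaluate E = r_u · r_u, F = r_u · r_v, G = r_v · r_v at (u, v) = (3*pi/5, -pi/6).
E = 64;  F = 0;  G = 8*sqrt(5) + 40

Partials: r_u = (8*cos(u)*cos(v), 8*sin(v)*cos(u), -8*sin(u)), r_v = (-8*sin(u)*sin(v), 8*sin(u)*cos(v), 0). As functions of (u, v):
  E = r_u · r_u = 64,
  F = r_u · r_v = 0,
  G = r_v · r_v = 64*sin(u)^2.
Evaluating at (u, v) = (3*pi/5, -pi/6): E = 64, F = 0, G = 8*sqrt(5) + 40.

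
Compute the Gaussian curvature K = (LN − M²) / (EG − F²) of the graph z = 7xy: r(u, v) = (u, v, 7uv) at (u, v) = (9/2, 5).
K = -784/78730129

Coefficients of the first fundamental form: E = 49*v^2 + 1, F = 49*u*v, G = 49*u^2 + 1.
Coefficients of the second fundamental form: L = 0, M = 7/sqrt(49*u^2 + 49*v^2 + 1), N = 0.
Assemble K = (LN − M²)/(EG − F²) = -49/(2401*u^4 + 4802*u^2*v^2 + 98*u^2 + 2401*v^4 + 98*v^2 + 1). At (u, v) = (9/2, 5): K = -784/78730129.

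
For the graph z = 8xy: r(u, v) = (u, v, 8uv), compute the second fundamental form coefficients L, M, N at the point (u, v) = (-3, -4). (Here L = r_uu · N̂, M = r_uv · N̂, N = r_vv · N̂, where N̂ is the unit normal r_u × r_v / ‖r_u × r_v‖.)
L = 0;  M = 8*sqrt(1601)/1601;  N = 0

Compute the unit normal N̂(u, v) = (-8*v/sqrt(64*u^2 + 64*v^2 + 1), -8*u/sqrt(64*u^2 + 64*v^2 + 1), 1/sqrt(64*u^2 + 64*v^2 + 1)), and the second partials r_uu, r_uv, r_vv. Take dot products:
  L(u, v) = r_uu · N̂ = 0,
  M(u, v) = r_uv · N̂ = 8/sqrt(64*u^2 + 64*v^2 + 1),
  N(u, v) = r_vv · N̂ = 0.
Evaluating at (u, v) = (-3, -4):
  L = 0, M = 8*sqrt(1601)/1601, N = 0.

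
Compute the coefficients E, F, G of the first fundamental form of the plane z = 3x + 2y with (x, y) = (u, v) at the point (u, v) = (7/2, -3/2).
E = 10;  F = 6;  G = 5

Partials: r_u = (1, 0, 3), r_v = (0, 1, 2). As functions of (u, v):
  E = r_u · r_u = 10,
  F = r_u · r_v = 6,
  G = r_v · r_v = 5.
Evaluating at (u, v) = (7/2, -3/2): E = 10, F = 6, G = 5.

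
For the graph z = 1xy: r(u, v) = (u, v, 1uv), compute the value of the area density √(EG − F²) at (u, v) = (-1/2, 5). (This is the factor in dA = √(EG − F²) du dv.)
√(EG − F²)|_{(-1/2, 5)} = sqrt(105)/2

E = v^2 + 1, F = u*v, G = u^2 + 1, so EG − F² = u^2 + v^2 + 1. Taking the positive square root: √(EG − F²) = sqrt(u^2 + v^2 + 1). At (u, v) = (-1/2, 5): sqrt(105)/2.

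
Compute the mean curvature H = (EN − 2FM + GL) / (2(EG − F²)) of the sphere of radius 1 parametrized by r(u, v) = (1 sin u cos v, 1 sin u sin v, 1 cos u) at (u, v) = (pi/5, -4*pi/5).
H = -1

With E = 1, F = 0, G = sin(u)^2, L = -sin(u)/Abs(sin(u)), M = 0, N = -sin(u)^3/Abs(sin(u)), assemble
  H = (EN − 2FM + GL) / (2(EG − F²)) = -sin(u)/Abs(sin(u)).
At (u, v) = (pi/5, -4*pi/5): H = -1.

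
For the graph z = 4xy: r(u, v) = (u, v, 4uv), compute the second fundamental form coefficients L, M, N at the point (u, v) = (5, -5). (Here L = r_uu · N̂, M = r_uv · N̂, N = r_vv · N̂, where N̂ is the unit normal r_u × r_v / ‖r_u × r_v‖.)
L = 0;  M = 4*sqrt(89)/267;  N = 0

Compute the unit normal N̂(u, v) = (-4*v/sqrt(16*u^2 + 16*v^2 + 1), -4*u/sqrt(16*u^2 + 16*v^2 + 1), 1/sqrt(16*u^2 + 16*v^2 + 1)), and the second partials r_uu, r_uv, r_vv. Take dot products:
  L(u, v) = r_uu · N̂ = 0,
  M(u, v) = r_uv · N̂ = 4/sqrt(16*u^2 + 16*v^2 + 1),
  N(u, v) = r_vv · N̂ = 0.
Evaluating at (u, v) = (5, -5):
  L = 0, M = 4*sqrt(89)/267, N = 0.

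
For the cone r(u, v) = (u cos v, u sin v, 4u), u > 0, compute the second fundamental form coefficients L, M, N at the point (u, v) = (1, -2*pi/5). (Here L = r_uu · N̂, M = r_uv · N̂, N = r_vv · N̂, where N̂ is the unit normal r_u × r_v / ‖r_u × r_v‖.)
L = 0;  M = 0;  N = 4*sqrt(17)/17

Compute the unit normal N̂(u, v) = (-4*sqrt(17)*u*cos(v)/(17*Abs(u)), -4*sqrt(17)*u*sin(v)/(17*Abs(u)), sqrt(17)*u/(17*Abs(u))), and the second partials r_uu, r_uv, r_vv. Take dot products:
  L(u, v) = r_uu · N̂ = 0,
  M(u, v) = r_uv · N̂ = 0,
  N(u, v) = r_vv · N̂ = 4*sqrt(17)*u^2/(17*Abs(u)).
Evaluating at (u, v) = (1, -2*pi/5):
  L = 0, M = 0, N = 4*sqrt(17)/17.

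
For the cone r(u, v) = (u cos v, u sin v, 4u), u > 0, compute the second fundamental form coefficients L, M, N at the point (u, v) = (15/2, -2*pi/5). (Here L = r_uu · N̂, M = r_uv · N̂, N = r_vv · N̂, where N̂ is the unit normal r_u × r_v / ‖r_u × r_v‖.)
L = 0;  M = 0;  N = 30*sqrt(17)/17

Compute the unit normal N̂(u, v) = (-4*sqrt(17)*u*cos(v)/(17*Abs(u)), -4*sqrt(17)*u*sin(v)/(17*Abs(u)), sqrt(17)*u/(17*Abs(u))), and the second partials r_uu, r_uv, r_vv. Take dot products:
  L(u, v) = r_uu · N̂ = 0,
  M(u, v) = r_uv · N̂ = 0,
  N(u, v) = r_vv · N̂ = 4*sqrt(17)*u^2/(17*Abs(u)).
Evaluating at (u, v) = (15/2, -2*pi/5):
  L = 0, M = 0, N = 30*sqrt(17)/17.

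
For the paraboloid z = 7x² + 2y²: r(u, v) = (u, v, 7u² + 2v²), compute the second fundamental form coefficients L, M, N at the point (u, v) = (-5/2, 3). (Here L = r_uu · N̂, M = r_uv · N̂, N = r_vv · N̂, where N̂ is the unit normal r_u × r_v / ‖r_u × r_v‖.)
L = 7*sqrt(1370)/685;  M = 0;  N = 2*sqrt(1370)/685

Compute the unit normal N̂(u, v) = (-14*u/sqrt(196*u^2 + 16*v^2 + 1), -4*v/sqrt(196*u^2 + 16*v^2 + 1), 1/sqrt(196*u^2 + 16*v^2 + 1)), and the second partials r_uu, r_uv, r_vv. Take dot products:
  L(u, v) = r_uu · N̂ = 14/sqrt(196*u^2 + 16*v^2 + 1),
  M(u, v) = r_uv · N̂ = 0,
  N(u, v) = r_vv · N̂ = 4/sqrt(196*u^2 + 16*v^2 + 1).
Evaluating at (u, v) = (-5/2, 3):
  L = 7*sqrt(1370)/685, M = 0, N = 2*sqrt(1370)/685.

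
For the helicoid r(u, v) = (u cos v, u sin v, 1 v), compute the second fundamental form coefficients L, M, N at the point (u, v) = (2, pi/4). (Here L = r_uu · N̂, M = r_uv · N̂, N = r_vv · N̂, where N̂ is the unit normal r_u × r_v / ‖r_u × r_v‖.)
L = 0;  M = -sqrt(5)/5;  N = 0

Compute the unit normal N̂(u, v) = (sin(v)/sqrt(u^2 + 1), -cos(v)/sqrt(u^2 + 1), u/sqrt(u^2 + 1)), and the second partials r_uu, r_uv, r_vv. Take dot products:
  L(u, v) = r_uu · N̂ = 0,
  M(u, v) = r_uv · N̂ = -1/sqrt(u^2 + 1),
  N(u, v) = r_vv · N̂ = 0.
Evaluating at (u, v) = (2, pi/4):
  L = 0, M = -sqrt(5)/5, N = 0.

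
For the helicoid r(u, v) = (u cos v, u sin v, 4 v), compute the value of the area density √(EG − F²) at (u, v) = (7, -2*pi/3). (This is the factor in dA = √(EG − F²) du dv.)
√(EG − F²)|_{(7, -2*pi/3)} = sqrt(65)

E = 1, F = 0, G = u^2 + 16, so EG − F² = u^2 + 16. Taking the positive square root: √(EG − F²) = sqrt(u^2 + 16). At (u, v) = (7, -2*pi/3): sqrt(65).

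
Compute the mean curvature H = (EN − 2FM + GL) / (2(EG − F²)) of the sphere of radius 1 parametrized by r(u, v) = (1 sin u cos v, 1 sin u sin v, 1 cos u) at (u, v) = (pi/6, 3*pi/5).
H = -1

With E = 1, F = 0, G = sin(u)^2, L = -sin(u)/Abs(sin(u)), M = 0, N = -sin(u)^3/Abs(sin(u)), assemble
  H = (EN − 2FM + GL) / (2(EG − F²)) = -sin(u)/Abs(sin(u)).
At (u, v) = (pi/6, 3*pi/5): H = -1.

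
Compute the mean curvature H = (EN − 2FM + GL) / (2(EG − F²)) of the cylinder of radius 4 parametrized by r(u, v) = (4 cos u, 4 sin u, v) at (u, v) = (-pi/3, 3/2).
H = -1/8

With E = 16, F = 0, G = 1, L = -4, M = 0, N = 0, assemble
  H = (EN − 2FM + GL) / (2(EG − F²)) = -1/8.
At (u, v) = (-pi/3, 3/2): H = -1/8.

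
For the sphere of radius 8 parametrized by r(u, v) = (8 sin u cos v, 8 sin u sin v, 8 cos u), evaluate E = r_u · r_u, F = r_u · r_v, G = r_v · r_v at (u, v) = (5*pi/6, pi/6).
E = 64;  F = 0;  G = 16

Partials: r_u = (8*cos(u)*cos(v), 8*sin(v)*cos(u), -8*sin(u)), r_v = (-8*sin(u)*sin(v), 8*sin(u)*cos(v), 0). As functions of (u, v):
  E = r_u · r_u = 64,
  F = r_u · r_v = 0,
  G = r_v · r_v = 64*sin(u)^2.
Evaluating at (u, v) = (5*pi/6, pi/6): E = 64, F = 0, G = 16.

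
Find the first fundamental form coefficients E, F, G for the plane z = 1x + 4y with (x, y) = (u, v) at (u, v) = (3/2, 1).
E = 2;  F = 4;  G = 17

Partials: r_u = (1, 0, 1), r_v = (0, 1, 4). As functions of (u, v):
  E = r_u · r_u = 2,
  F = r_u · r_v = 4,
  G = r_v · r_v = 17.
Evaluating at (u, v) = (3/2, 1): E = 2, F = 4, G = 17.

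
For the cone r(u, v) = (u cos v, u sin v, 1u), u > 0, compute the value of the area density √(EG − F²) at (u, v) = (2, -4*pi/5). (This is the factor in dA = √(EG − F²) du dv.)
√(EG − F²)|_{(2, -4*pi/5)} = 2*sqrt(2)

E = 2, F = 0, G = u^2, so EG − F² = 2*u^2. Taking the positive square root: √(EG − F²) = sqrt(2)*Abs(u). At (u, v) = (2, -4*pi/5): 2*sqrt(2).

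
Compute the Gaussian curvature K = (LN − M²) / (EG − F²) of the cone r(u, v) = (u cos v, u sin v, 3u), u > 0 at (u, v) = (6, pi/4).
K = 0

Coefficients of the first fundamental form: E = 10, F = 0, G = u^2.
Coefficients of the second fundamental form: L = 0, M = 0, N = 3*sqrt(10)*u^2/(10*Abs(u)).
Assemble K = (LN − M²)/(EG − F²) = 0. At (u, v) = (6, pi/4): K = 0.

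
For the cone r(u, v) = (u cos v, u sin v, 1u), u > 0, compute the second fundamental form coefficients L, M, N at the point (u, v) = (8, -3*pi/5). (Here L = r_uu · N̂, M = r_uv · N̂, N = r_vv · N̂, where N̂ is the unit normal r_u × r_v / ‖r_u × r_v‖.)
L = 0;  M = 0;  N = 4*sqrt(2)

Compute the unit normal N̂(u, v) = (-sqrt(2)*u*cos(v)/(2*Abs(u)), -sqrt(2)*u*sin(v)/(2*Abs(u)), sqrt(2)*u/(2*Abs(u))), and the second partials r_uu, r_uv, r_vv. Take dot products:
  L(u, v) = r_uu · N̂ = 0,
  M(u, v) = r_uv · N̂ = 0,
  N(u, v) = r_vv · N̂ = sqrt(2)*u^2/(2*Abs(u)).
Evaluating at (u, v) = (8, -3*pi/5):
  L = 0, M = 0, N = 4*sqrt(2).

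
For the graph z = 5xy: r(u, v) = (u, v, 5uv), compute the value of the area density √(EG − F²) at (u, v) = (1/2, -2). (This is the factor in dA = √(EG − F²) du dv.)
√(EG − F²)|_{(1/2, -2)} = sqrt(429)/2

E = 25*v^2 + 1, F = 25*u*v, G = 25*u^2 + 1, so EG − F² = 25*u^2 + 25*v^2 + 1. Taking the positive square root: √(EG − F²) = sqrt(25*u^2 + 25*v^2 + 1). At (u, v) = (1/2, -2): sqrt(429)/2.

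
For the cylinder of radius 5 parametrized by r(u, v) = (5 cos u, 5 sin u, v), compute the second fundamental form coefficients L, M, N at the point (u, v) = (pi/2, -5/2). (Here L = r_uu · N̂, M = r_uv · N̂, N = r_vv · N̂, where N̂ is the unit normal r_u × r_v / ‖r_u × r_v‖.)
L = -5;  M = 0;  N = 0

Compute the unit normal N̂(u, v) = (cos(u), sin(u), 0), and the second partials r_uu, r_uv, r_vv. Take dot products:
  L(u, v) = r_uu · N̂ = -5,
  M(u, v) = r_uv · N̂ = 0,
  N(u, v) = r_vv · N̂ = 0.
Evaluating at (u, v) = (pi/2, -5/2):
  L = -5, M = 0, N = 0.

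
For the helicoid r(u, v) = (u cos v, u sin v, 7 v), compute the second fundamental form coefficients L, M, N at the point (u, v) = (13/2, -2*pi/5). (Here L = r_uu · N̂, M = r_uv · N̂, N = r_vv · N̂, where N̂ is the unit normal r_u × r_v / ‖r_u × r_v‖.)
L = 0;  M = -14*sqrt(365)/365;  N = 0

Compute the unit normal N̂(u, v) = (7*sin(v)/sqrt(u^2 + 49), -7*cos(v)/sqrt(u^2 + 49), u/sqrt(u^2 + 49)), and the second partials r_uu, r_uv, r_vv. Take dot products:
  L(u, v) = r_uu · N̂ = 0,
  M(u, v) = r_uv · N̂ = -7/sqrt(u^2 + 49),
  N(u, v) = r_vv · N̂ = 0.
Evaluating at (u, v) = (13/2, -2*pi/5):
  L = 0, M = -14*sqrt(365)/365, N = 0.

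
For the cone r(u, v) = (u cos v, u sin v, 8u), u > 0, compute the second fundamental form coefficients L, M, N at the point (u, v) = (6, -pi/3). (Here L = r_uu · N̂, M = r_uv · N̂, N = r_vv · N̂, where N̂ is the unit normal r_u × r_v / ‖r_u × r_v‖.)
L = 0;  M = 0;  N = 48*sqrt(65)/65

Compute the unit normal N̂(u, v) = (-8*sqrt(65)*u*cos(v)/(65*Abs(u)), -8*sqrt(65)*u*sin(v)/(65*Abs(u)), sqrt(65)*u/(65*Abs(u))), and the second partials r_uu, r_uv, r_vv. Take dot products:
  L(u, v) = r_uu · N̂ = 0,
  M(u, v) = r_uv · N̂ = 0,
  N(u, v) = r_vv · N̂ = 8*sqrt(65)*u^2/(65*Abs(u)).
Evaluating at (u, v) = (6, -pi/3):
  L = 0, M = 0, N = 48*sqrt(65)/65.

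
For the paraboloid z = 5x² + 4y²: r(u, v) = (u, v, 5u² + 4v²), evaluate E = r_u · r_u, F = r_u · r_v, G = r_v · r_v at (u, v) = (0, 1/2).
E = 1;  F = 0;  G = 17

Partials: r_u = (1, 0, 10*u), r_v = (0, 1, 8*v). As functions of (u, v):
  E = r_u · r_u = 100*u^2 + 1,
  F = r_u · r_v = 80*u*v,
  G = r_v · r_v = 64*v^2 + 1.
Evaluating at (u, v) = (0, 1/2): E = 1, F = 0, G = 17.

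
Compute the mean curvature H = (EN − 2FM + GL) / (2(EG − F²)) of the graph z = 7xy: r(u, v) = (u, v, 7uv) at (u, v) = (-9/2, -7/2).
H = -21609*sqrt(6374)/20313938

With E = 49*v^2 + 1, F = 49*u*v, G = 49*u^2 + 1, L = 0, M = 7/sqrt(49*u^2 + 49*v^2 + 1), N = 0, assemble
  H = (EN − 2FM + GL) / (2(EG − F²)) = -343*u*v/(49*u^2 + 49*v^2 + 1)^(3/2).
At (u, v) = (-9/2, -7/2): H = -21609*sqrt(6374)/20313938.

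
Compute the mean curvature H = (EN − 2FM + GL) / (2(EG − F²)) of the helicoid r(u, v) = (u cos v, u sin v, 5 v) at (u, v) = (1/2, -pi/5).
H = 0

With E = 1, F = 0, G = u^2 + 25, L = 0, M = -5/sqrt(u^2 + 25), N = 0, assemble
  H = (EN − 2FM + GL) / (2(EG − F²)) = 0.
At (u, v) = (1/2, -pi/5): H = 0.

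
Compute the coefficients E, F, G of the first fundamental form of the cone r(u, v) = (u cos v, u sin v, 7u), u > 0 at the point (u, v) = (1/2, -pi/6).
E = 50;  F = 0;  G = 1/4

Partials: r_u = (cos(v), sin(v), 7), r_v = (-u*sin(v), u*cos(v), 0). As functions of (u, v):
  E = r_u · r_u = 50,
  F = r_u · r_v = 0,
  G = r_v · r_v = u^2.
Evaluating at (u, v) = (1/2, -pi/6): E = 50, F = 0, G = 1/4.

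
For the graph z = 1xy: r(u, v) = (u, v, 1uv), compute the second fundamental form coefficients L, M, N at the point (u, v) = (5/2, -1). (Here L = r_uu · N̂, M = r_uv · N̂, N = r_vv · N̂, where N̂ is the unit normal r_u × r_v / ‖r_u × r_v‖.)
L = 0;  M = 2*sqrt(33)/33;  N = 0

Compute the unit normal N̂(u, v) = (-v/sqrt(u^2 + v^2 + 1), -u/sqrt(u^2 + v^2 + 1), 1/sqrt(u^2 + v^2 + 1)), and the second partials r_uu, r_uv, r_vv. Take dot products:
  L(u, v) = r_uu · N̂ = 0,
  M(u, v) = r_uv · N̂ = 1/sqrt(u^2 + v^2 + 1),
  N(u, v) = r_vv · N̂ = 0.
Evaluating at (u, v) = (5/2, -1):
  L = 0, M = 2*sqrt(33)/33, N = 0.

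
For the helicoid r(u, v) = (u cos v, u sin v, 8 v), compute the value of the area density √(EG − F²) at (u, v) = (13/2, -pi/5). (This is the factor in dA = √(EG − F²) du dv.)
√(EG − F²)|_{(13/2, -pi/5)} = 5*sqrt(17)/2

E = 1, F = 0, G = u^2 + 64, so EG − F² = u^2 + 64. Taking the positive square root: √(EG − F²) = sqrt(u^2 + 64). At (u, v) = (13/2, -pi/5): 5*sqrt(17)/2.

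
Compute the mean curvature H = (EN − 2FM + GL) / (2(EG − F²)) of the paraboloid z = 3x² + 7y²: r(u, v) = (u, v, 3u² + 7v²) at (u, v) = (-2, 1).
H = 146*sqrt(341)/10571

With E = 36*u^2 + 1, F = 84*u*v, G = 196*v^2 + 1, L = 6/sqrt(36*u^2 + 196*v^2 + 1), M = 0, N = 14/sqrt(36*u^2 + 196*v^2 + 1), assemble
  H = (EN − 2FM + GL) / (2(EG − F²)) = 2*(126*u^2 + 294*v^2 + 5)/(36*u^2 + 196*v^2 + 1)^(3/2).
At (u, v) = (-2, 1): H = 146*sqrt(341)/10571.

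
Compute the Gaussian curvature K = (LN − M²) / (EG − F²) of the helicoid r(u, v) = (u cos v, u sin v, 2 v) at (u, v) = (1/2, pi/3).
K = -64/289

Coefficients of the first fundamental form: E = 1, F = 0, G = u^2 + 4.
Coefficients of the second fundamental form: L = 0, M = -2/sqrt(u^2 + 4), N = 0.
Assemble K = (LN − M²)/(EG − F²) = -4/(u^2 + 4)^2. At (u, v) = (1/2, pi/3): K = -64/289.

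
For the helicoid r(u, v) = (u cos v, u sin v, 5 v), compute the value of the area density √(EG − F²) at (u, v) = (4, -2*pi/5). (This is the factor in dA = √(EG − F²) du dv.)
√(EG − F²)|_{(4, -2*pi/5)} = sqrt(41)

E = 1, F = 0, G = u^2 + 25, so EG − F² = u^2 + 25. Taking the positive square root: √(EG − F²) = sqrt(u^2 + 25). At (u, v) = (4, -2*pi/5): sqrt(41).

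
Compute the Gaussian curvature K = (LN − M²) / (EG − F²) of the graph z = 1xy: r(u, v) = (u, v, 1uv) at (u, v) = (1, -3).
K = -1/121

Coefficients of the first fundamental form: E = v^2 + 1, F = u*v, G = u^2 + 1.
Coefficients of the second fundamental form: L = 0, M = 1/sqrt(u^2 + v^2 + 1), N = 0.
Assemble K = (LN − M²)/(EG − F²) = 1/((u^2*v^2 - (u^2 + 1)*(v^2 + 1))*(u^2 + v^2 + 1)). At (u, v) = (1, -3): K = -1/121.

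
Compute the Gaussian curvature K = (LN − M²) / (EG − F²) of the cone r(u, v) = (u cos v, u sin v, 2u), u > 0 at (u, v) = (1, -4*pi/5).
K = 0

Coefficients of the first fundamental form: E = 5, F = 0, G = u^2.
Coefficients of the second fundamental form: L = 0, M = 0, N = 2*sqrt(5)*u^2/(5*Abs(u)).
Assemble K = (LN − M²)/(EG − F²) = 0. At (u, v) = (1, -4*pi/5): K = 0.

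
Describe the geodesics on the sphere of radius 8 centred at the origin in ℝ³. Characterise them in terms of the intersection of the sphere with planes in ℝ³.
Geodesics on the sphere of radius 8 are great circles — circles of radius 8 obtained as the intersection of the sphere with planes through the origin (the centre of the sphere).

A curve α(t) of nonzero constant speed on the sphere of radius 8 is a geodesic iff its acceleration α̈ is everywhere normal to the surface, i.e. parallel to the radial vector α(t). Then d/dt(α × α̇) = α̇ × α̇ + α × α̈ = 0, so α × α̇ is a constant vector n ≠ 0 and α(t) · n = 0 for all t: α lies in the plane through the origin with normal n. The intersection of that plane with the sphere is a circle of radius 8 (a great circle). Conversely, a great circle traversed at constant speed has centripetal acceleration pointing at the origin, hence normal to the sphere, so every great circle is a geodesic.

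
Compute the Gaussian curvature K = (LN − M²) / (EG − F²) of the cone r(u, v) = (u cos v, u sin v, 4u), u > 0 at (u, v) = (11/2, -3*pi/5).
K = 0

Coefficients of the first fundamental form: E = 17, F = 0, G = u^2.
Coefficients of the second fundamental form: L = 0, M = 0, N = 4*sqrt(17)*u^2/(17*Abs(u)).
Assemble K = (LN − M²)/(EG − F²) = 0. At (u, v) = (11/2, -3*pi/5): K = 0.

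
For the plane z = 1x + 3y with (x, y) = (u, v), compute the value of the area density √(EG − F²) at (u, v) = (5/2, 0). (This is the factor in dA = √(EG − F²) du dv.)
√(EG − F²)|_{(5/2, 0)} = sqrt(11)

E = 2, F = 3, G = 10, so EG − F² = 11. Taking the positive square root: √(EG − F²) = sqrt(11). At (u, v) = (5/2, 0): sqrt(11).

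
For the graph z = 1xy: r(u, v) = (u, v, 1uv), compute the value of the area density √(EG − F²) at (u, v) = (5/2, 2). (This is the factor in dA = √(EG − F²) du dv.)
√(EG − F²)|_{(5/2, 2)} = 3*sqrt(5)/2

E = v^2 + 1, F = u*v, G = u^2 + 1, so EG − F² = u^2 + v^2 + 1. Taking the positive square root: √(EG − F²) = sqrt(u^2 + v^2 + 1). At (u, v) = (5/2, 2): 3*sqrt(5)/2.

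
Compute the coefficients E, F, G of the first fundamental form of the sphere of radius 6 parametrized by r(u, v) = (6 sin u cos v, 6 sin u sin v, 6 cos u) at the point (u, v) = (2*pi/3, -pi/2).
E = 36;  F = 0;  G = 27

Partials: r_u = (6*cos(u)*cos(v), 6*sin(v)*cos(u), -6*sin(u)), r_v = (-6*sin(u)*sin(v), 6*sin(u)*cos(v), 0). As functions of (u, v):
  E = r_u · r_u = 36,
  F = r_u · r_v = 0,
  G = r_v · r_v = 36*sin(u)^2.
Evaluating at (u, v) = (2*pi/3, -pi/2): E = 36, F = 0, G = 27.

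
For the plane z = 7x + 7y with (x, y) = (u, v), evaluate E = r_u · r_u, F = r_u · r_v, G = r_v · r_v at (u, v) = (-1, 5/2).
E = 50;  F = 49;  G = 50

Partials: r_u = (1, 0, 7), r_v = (0, 1, 7). As functions of (u, v):
  E = r_u · r_u = 50,
  F = r_u · r_v = 49,
  G = r_v · r_v = 50.
Evaluating at (u, v) = (-1, 5/2): E = 50, F = 49, G = 50.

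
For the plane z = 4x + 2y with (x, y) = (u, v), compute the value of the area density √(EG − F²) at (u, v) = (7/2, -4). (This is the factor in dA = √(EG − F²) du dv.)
√(EG − F²)|_{(7/2, -4)} = sqrt(21)

E = 17, F = 8, G = 5, so EG − F² = 21. Taking the positive square root: √(EG − F²) = sqrt(21). At (u, v) = (7/2, -4): sqrt(21).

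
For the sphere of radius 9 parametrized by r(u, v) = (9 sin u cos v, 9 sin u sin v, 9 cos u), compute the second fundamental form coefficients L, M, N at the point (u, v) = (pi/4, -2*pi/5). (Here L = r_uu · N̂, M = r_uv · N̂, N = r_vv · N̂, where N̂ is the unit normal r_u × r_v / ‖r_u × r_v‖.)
L = -9;  M = 0;  N = -9/2

Compute the unit normal N̂(u, v) = (sin(u)^2*cos(v)/Abs(sin(u)), sin(u)^2*sin(v)/Abs(sin(u)), sin(2*u)/(2*Abs(sin(u)))), and the second partials r_uu, r_uv, r_vv. Take dot products:
  L(u, v) = r_uu · N̂ = -9*sin(u)/Abs(sin(u)),
  M(u, v) = r_uv · N̂ = 0,
  N(u, v) = r_vv · N̂ = -9*sin(u)^3/Abs(sin(u)).
Evaluating at (u, v) = (pi/4, -2*pi/5):
  L = -9, M = 0, N = -9/2.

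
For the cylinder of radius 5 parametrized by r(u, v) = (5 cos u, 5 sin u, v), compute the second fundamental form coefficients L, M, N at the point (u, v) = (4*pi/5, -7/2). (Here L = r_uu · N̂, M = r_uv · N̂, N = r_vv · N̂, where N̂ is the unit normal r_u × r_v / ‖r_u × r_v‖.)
L = -5;  M = 0;  N = 0

Compute the unit normal N̂(u, v) = (cos(u), sin(u), 0), and the second partials r_uu, r_uv, r_vv. Take dot products:
  L(u, v) = r_uu · N̂ = -5,
  M(u, v) = r_uv · N̂ = 0,
  N(u, v) = r_vv · N̂ = 0.
Evaluating at (u, v) = (4*pi/5, -7/2):
  L = -5, M = 0, N = 0.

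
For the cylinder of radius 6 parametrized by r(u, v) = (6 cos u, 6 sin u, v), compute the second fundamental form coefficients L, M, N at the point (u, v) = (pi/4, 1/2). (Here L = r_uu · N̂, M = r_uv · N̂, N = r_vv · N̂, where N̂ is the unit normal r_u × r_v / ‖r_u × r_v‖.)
L = -6;  M = 0;  N = 0

Compute the unit normal N̂(u, v) = (cos(u), sin(u), 0), and the second partials r_uu, r_uv, r_vv. Take dot products:
  L(u, v) = r_uu · N̂ = -6,
  M(u, v) = r_uv · N̂ = 0,
  N(u, v) = r_vv · N̂ = 0.
Evaluating at (u, v) = (pi/4, 1/2):
  L = -6, M = 0, N = 0.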